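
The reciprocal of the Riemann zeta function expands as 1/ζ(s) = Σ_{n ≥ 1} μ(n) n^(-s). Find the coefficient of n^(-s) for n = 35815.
μ(35815) = 1

Factor n = 35815 = 5 · 13 · 19 · 29. μ(n) = 0 if any exponent ≥ 2 (not squarefree); otherwise μ(n) = (−1)^{ω(n)} where ω(n) is the number of distinct prime factors. Applying: μ(35815) = 1.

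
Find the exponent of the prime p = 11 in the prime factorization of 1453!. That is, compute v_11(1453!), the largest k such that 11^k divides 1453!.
v_11(1453!) = 145

Legendre's formula: v_p(n!) = Σ_{k ≥ 1} ⌊n / p^k⌋. For p = 11, n = 1453, the terms are:
  ⌊1453/11^1⌋ = ⌊1453/11⌋ = 132
  ⌊1453/11^2⌋ = ⌊1453/121⌋ = 12
  ⌊1453/11^3⌋ = ⌊1453/1331⌋ = 1
(the next term ⌊1453/11^4⌋ = 0, terminating the sum). Summing: v_11(1453!) = 132 + 12 + 1 = 145.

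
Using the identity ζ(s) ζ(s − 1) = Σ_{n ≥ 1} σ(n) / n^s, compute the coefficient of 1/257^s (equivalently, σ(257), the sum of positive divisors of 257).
σ(257) = 258

In the product (Σ m^0/m^s)(Σ k / k^s) = Σ (Σ_{d | n} d) / n^s, the coefficient of 1/n^s is σ(n) = Σ_{d | n} d. For n = 257, divisors are [1, 257]; summing: σ(257) = 258.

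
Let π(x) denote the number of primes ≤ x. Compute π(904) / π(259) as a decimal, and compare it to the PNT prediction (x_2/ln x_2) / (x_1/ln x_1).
π(904)/π(259) = 154/55 ≈ 2.8000;  PNT prediction ≈ 2.8494.

π(259) = 55 and π(904) = 154, so π(904)/π(259) ≈ 2.8000. The PNT-predicted ratio is (904/ln(904)) / (259/ln(259)) ≈ 2.8494. The two agree to within a few percent, as expected.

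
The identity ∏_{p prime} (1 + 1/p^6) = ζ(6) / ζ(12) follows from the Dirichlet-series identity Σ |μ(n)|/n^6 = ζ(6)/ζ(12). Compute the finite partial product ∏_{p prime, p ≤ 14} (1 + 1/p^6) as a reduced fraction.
∏ = 261167492243135861/256778456493448890

The primes p ≤ 14 are [2, 3, 5, 7, 11, 13]. For each, (1 + 1/p^6) = (p^6 + 1)/p^6. Multiplying these fractions over p ∈ [2, 3, 5, 7, 11, 13] gives 261167492243135861/256778456493448890. (In the limit P → ∞ this tends to ζ(6)/ζ(12).)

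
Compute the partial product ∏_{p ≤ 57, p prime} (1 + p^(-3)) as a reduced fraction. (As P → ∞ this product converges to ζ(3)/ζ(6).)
∏ = 1193284353855226596885466673602596175872/1009953283877483663098780766542609340885

The primes p ≤ 57 are [2, 3, 5, 7, 11, 13, 17, 19, 23, 29, 31, 37, 41, 43, 47, 53]. For each, (1 + 1/p^3) = (p^3 + 1)/p^3. Multiplying these fractions over p ∈ [2, 3, 5, 7, 11, 13, 17, 19, 23, 29, 31, 37, 41, 43, 47, 53] gives 1193284353855226596885466673602596175872/1009953283877483663098780766542609340885. (In the limit P → ∞ this tends to ζ(3)/ζ(6).)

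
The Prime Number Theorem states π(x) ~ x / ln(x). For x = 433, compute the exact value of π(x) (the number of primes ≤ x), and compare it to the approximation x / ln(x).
π(433) = 84;  x/ln(x) ≈ 71.33;  relative error ≈ 15.09%.

Directly count primes up to 433: π(433) = 84. The PNT approximation gives 433/ln(433) ≈ 433/6.07074 ≈ 71.33. Relative error (π(x) − x/ln(x)) / π(x) ≈ 15.09%; the approximation is known to undercount slightly (Li(x) is a better estimate).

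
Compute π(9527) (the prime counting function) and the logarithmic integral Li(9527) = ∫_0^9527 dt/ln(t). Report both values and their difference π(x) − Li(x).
π(9527) = 1179;  Li(9527) ≈ 1194.65;  π(x) − Li(x) ≈ -15.65.

Direct count of primes ≤ 9527 gives π(9527) = 1179. Numerical evaluation of the logarithmic integral gives Li(9527) ≈ 1194.65. The difference π(x) − Li(x) ≈ -15.65 is typically negative for small/moderate x (Li(x) overestimates), though Littlewood's theorem shows this sign changes infinitely often.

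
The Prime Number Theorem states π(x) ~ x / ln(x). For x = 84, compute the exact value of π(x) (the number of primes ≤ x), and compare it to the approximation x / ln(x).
π(84) = 23;  x/ln(x) ≈ 18.96;  relative error ≈ 17.57%.

Directly count primes up to 84: π(84) = 23. The PNT approximation gives 84/ln(84) ≈ 84/4.43082 ≈ 18.96. Relative error (π(x) − x/ln(x)) / π(x) ≈ 17.57%; the approximation is known to undercount slightly (Li(x) is a better estimate).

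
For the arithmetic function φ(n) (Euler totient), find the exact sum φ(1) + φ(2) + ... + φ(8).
Σ_{n ≤ 8} φ(n) = 22

Compute φ(n) for each 1 ≤ n ≤ 8: φ(1) = 1, φ(2) = 1, φ(3) = 2, φ(4) = 2, φ(5) = 4, φ(6) = 2, φ(7) = 6, φ(8) = 4. Summing all 8 values: 22. (Average order: Σ_{n ≤ x} φ(n) ~ (3/π²) x². For x = 8, (3/π²)·8² ≈ 19.45.)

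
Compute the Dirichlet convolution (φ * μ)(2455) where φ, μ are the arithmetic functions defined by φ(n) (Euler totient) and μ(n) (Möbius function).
(φ * μ)(2455) = 1467

Divisors of 2455: [1, 5, 491, 2455]. For each d | 2455:
  d = 1: φ(1) · μ(2455/1) = 1 · 1 = 1
  d = 5: φ(5) · μ(2455/5) = 4 · -1 = -4
  d = 491: φ(491) · μ(2455/491) = 490 · -1 = -490
  d = 2455: φ(2455) · μ(2455/2455) = 1960 · 1 = 1960
Summing: (φ * μ)(2455) = 1 + -4 + -490 + 1960 = 1467.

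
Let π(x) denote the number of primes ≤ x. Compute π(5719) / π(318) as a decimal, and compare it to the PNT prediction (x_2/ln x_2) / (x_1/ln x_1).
π(5719)/π(318) = 753/66 ≈ 11.4091;  PNT prediction ≈ 11.9778.

π(318) = 66 and π(5719) = 753, so π(5719)/π(318) ≈ 11.4091. The PNT-predicted ratio is (5719/ln(5719)) / (318/ln(318)) ≈ 11.9778. The two agree to within a few percent, as expected.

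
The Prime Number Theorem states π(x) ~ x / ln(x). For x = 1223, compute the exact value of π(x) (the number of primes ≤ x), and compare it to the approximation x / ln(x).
π(1223) = 200;  x/ln(x) ≈ 172.03;  relative error ≈ 13.98%.

Directly count primes up to 1223: π(1223) = 200. The PNT approximation gives 1223/ln(1223) ≈ 1223/7.10906 ≈ 172.03. Relative error (π(x) − x/ln(x)) / π(x) ≈ 13.98%; the approximation is known to undercount slightly (Li(x) is a better estimate).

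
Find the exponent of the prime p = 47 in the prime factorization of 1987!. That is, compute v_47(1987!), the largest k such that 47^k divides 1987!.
v_47(1987!) = 42

Legendre's formula: v_p(n!) = Σ_{k ≥ 1} ⌊n / p^k⌋. For p = 47, n = 1987, the terms are:
  ⌊1987/47^1⌋ = ⌊1987/47⌋ = 42
(the next term ⌊1987/47^2⌋ = 0, terminating the sum). Summing: v_47(1987!) = 42 = 42.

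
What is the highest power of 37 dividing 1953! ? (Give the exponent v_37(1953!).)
v_37(1953!) = 53

Legendre's formula: v_p(n!) = Σ_{k ≥ 1} ⌊n / p^k⌋. For p = 37, n = 1953, the terms are:
  ⌊1953/37^1⌋ = ⌊1953/37⌋ = 52
  ⌊1953/37^2⌋ = ⌊1953/1369⌋ = 1
(the next term ⌊1953/37^3⌋ = 0, terminating the sum). Summing: v_37(1953!) = 52 + 1 = 53.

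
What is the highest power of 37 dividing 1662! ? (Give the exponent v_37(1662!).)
v_37(1662!) = 45

Legendre's formula: v_p(n!) = Σ_{k ≥ 1} ⌊n / p^k⌋. For p = 37, n = 1662, the terms are:
  ⌊1662/37^1⌋ = ⌊1662/37⌋ = 44
  ⌊1662/37^2⌋ = ⌊1662/1369⌋ = 1
(the next term ⌊1662/37^3⌋ = 0, terminating the sum). Summing: v_37(1662!) = 44 + 1 = 45.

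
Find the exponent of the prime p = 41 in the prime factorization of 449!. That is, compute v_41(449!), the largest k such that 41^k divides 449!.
v_41(449!) = 10

Legendre's formula: v_p(n!) = Σ_{k ≥ 1} ⌊n / p^k⌋. For p = 41, n = 449, the terms are:
  ⌊449/41^1⌋ = ⌊449/41⌋ = 10
(the next term ⌊449/41^2⌋ = 0, terminating the sum). Summing: v_41(449!) = 10 = 10.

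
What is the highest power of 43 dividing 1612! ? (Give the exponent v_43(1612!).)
v_43(1612!) = 37

Legendre's formula: v_p(n!) = Σ_{k ≥ 1} ⌊n / p^k⌋. For p = 43, n = 1612, the terms are:
  ⌊1612/43^1⌋ = ⌊1612/43⌋ = 37
(the next term ⌊1612/43^2⌋ = 0, terminating the sum). Summing: v_43(1612!) = 37 = 37.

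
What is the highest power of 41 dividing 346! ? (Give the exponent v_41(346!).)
v_41(346!) = 8

Legendre's formula: v_p(n!) = Σ_{k ≥ 1} ⌊n / p^k⌋. For p = 41, n = 346, the terms are:
  ⌊346/41^1⌋ = ⌊346/41⌋ = 8
(the next term ⌊346/41^2⌋ = 0, terminating the sum). Summing: v_41(346!) = 8 = 8.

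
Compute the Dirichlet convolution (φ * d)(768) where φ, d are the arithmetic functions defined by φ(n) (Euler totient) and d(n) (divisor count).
(φ * d)(768) = 2044

Divisors of 768: [1, 2, 3, 4, 6, 8, 12, 16, 24, 32, 48, 64, 96, 128, 192, 256, 384, 768]. For each d | 768:
  d = 1: φ(1) · d(768/1) = 1 · 18 = 18
  d = 2: φ(2) · d(768/2) = 1 · 16 = 16
  d = 3: φ(3) · d(768/3) = 2 · 9 = 18
  d = 4: φ(4) · d(768/4) = 2 · 14 = 28
  d = 6: φ(6) · d(768/6) = 2 · 8 = 16
  d = 8: φ(8) · d(768/8) = 4 · 12 = 48
  d = 12: φ(12) · d(768/12) = 4 · 7 = 28
  d = 16: φ(16) · d(768/16) = 8 · 10 = 80
  d = 24: φ(24) · d(768/24) = 8 · 6 = 48
  d = 32: φ(32) · d(768/32) = 16 · 8 = 128
  d = 48: φ(48) · d(768/48) = 16 · 5 = 80
  d = 64: φ(64) · d(768/64) = 32 · 6 = 192
  d = 96: φ(96) · d(768/96) = 32 · 4 = 128
  d = 128: φ(128) · d(768/128) = 64 · 4 = 256
  d = 192: φ(192) · d(768/192) = 64 · 3 = 192
  d = 256: φ(256) · d(768/256) = 128 · 2 = 256
  d = 384: φ(384) · d(768/384) = 128 · 2 = 256
  d = 768: φ(768) · d(768/768) = 256 · 1 = 256
Summing: (φ * d)(768) = 18 + 16 + 18 + 28 + 16 + 48 + 28 + 80 + 48 + 128 + 80 + 192 + 128 + 256 + 192 + 256 + 256 + 256 = 2044.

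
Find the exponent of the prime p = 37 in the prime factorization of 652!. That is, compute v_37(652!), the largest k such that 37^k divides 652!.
v_37(652!) = 17

Legendre's formula: v_p(n!) = Σ_{k ≥ 1} ⌊n / p^k⌋. For p = 37, n = 652, the terms are:
  ⌊652/37^1⌋ = ⌊652/37⌋ = 17
(the next term ⌊652/37^2⌋ = 0, terminating the sum). Summing: v_37(652!) = 17 = 17.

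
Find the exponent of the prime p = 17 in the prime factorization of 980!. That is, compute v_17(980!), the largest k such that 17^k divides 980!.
v_17(980!) = 60

Legendre's formula: v_p(n!) = Σ_{k ≥ 1} ⌊n / p^k⌋. For p = 17, n = 980, the terms are:
  ⌊980/17^1⌋ = ⌊980/17⌋ = 57
  ⌊980/17^2⌋ = ⌊980/289⌋ = 3
(the next term ⌊980/17^3⌋ = 0, terminating the sum). Summing: v_17(980!) = 57 + 3 = 60.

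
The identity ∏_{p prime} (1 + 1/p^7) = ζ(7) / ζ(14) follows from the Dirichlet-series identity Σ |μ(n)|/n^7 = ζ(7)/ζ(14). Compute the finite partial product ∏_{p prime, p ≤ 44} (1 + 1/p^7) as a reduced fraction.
∏ = 520809220089538061022644224225580227698833285987386472597926245148089867161153104280287356125184/516528479137134655019209847872578550121603875954111837055841148542846145248143400719531810009375

The primes p ≤ 44 are [2, 3, 5, 7, 11, 13, 17, 19, 23, 29, 31, 37, 41, 43]. For each, (1 + 1/p^7) = (p^7 + 1)/p^7. Multiplying these fractions over p ∈ [2, 3, 5, 7, 11, 13, 17, 19, 23, 29, 31, 37, 41, 43] gives 520809220089538061022644224225580227698833285987386472597926245148089867161153104280287356125184/516528479137134655019209847872578550121603875954111837055841148542846145248143400719531810009375. (In the limit P → ∞ this tends to ζ(7)/ζ(14).)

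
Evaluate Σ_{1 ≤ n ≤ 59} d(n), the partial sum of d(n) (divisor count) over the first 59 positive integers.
Σ_{n ≤ 59} d(n) = 249

Compute d(n) for each 1 ≤ n ≤ 59: d(1) = 1, d(2) = 2, d(3) = 2, d(4) = 3, d(5) = 2, d(6) = 4, d(7) = 2, d(8) = 4, d(9) = 3, d(10) = 4, d(11) = 2, d(12) = 6, d(13) = 2, d(14) = 4, d(15) = 4, d(16) = 5, d(17) = 2, d(18) = 6, d(19) = 2, d(20) = 6, d(21) = 4, d(22) = 4, d(23) = 2, d(24) = 8, d(25) = 3, d(26) = 4, d(27) = 4, d(28) = 6, d(29) = 2, d(30) = 8, d(31) = 2, d(32) = 6, d(33) = 4, d(34) = 4, d(35) = 4, d(36) = 9, d(37) = 2, d(38) = 4, d(39) = 4, d(40) = 8, d(41) = 2, d(42) = 8, d(43) = 2, d(44) = 6, d(45) = 6, d(46) = 4, d(47) = 2, d(48) = 10, d(49) = 3, d(50) = 6, d(51) = 4, d(52) = 6, d(53) = 2, d(54) = 8, d(55) = 4, d(56) = 8, d(57) = 4, d(58) = 4, d(59) = 2. Summing all 59 values: 249. (Dirichlet's divisor formula: Σ_{n ≤ x} d(n) = x ln(x) + (2γ − 1) x + O(√x). For x = 59, the asymptotic estimate is ≈ 249.69.)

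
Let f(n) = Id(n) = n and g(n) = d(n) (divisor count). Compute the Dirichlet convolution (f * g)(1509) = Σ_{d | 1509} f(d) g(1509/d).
(Id * d)(1509) = 2525

Divisors of 1509: [1, 3, 503, 1509]. For each d | 1509:
  d = 1: Id(1) · d(1509/1) = 1 · 4 = 4
  d = 3: Id(3) · d(1509/3) = 3 · 2 = 6
  d = 503: Id(503) · d(1509/503) = 503 · 2 = 1006
  d = 1509: Id(1509) · d(1509/1509) = 1509 · 1 = 1509
Summing: (Id * d)(1509) = 4 + 6 + 1006 + 1509 = 2525.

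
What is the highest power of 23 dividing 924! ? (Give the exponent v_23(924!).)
v_23(924!) = 41

Legendre's formula: v_p(n!) = Σ_{k ≥ 1} ⌊n / p^k⌋. For p = 23, n = 924, the terms are:
  ⌊924/23^1⌋ = ⌊924/23⌋ = 40
  ⌊924/23^2⌋ = ⌊924/529⌋ = 1
(the next term ⌊924/23^3⌋ = 0, terminating the sum). Summing: v_23(924!) = 40 + 1 = 41.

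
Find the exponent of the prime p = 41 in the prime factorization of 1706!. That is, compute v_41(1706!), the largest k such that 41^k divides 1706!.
v_41(1706!) = 42

Legendre's formula: v_p(n!) = Σ_{k ≥ 1} ⌊n / p^k⌋. For p = 41, n = 1706, the terms are:
  ⌊1706/41^1⌋ = ⌊1706/41⌋ = 41
  ⌊1706/41^2⌋ = ⌊1706/1681⌋ = 1
(the next term ⌊1706/41^3⌋ = 0, terminating the sum). Summing: v_41(1706!) = 41 + 1 = 42.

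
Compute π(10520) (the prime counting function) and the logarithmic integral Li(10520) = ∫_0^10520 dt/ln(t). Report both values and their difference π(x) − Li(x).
π(10520) = 1286;  Li(10520) ≈ 1302.44;  π(x) − Li(x) ≈ -16.44.

Direct count of primes ≤ 10520 gives π(10520) = 1286. Numerical evaluation of the logarithmic integral gives Li(10520) ≈ 1302.44. The difference π(x) − Li(x) ≈ -16.44 is typically negative for small/moderate x (Li(x) overestimates), though Littlewood's theorem shows this sign changes infinitely often.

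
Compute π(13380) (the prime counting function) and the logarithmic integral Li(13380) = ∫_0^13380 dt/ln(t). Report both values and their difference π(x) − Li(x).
π(13380) = 1586;  Li(13380) ≈ 1607.16;  π(x) − Li(x) ≈ -21.16.

Direct count of primes ≤ 13380 gives π(13380) = 1586. Numerical evaluation of the logarithmic integral gives Li(13380) ≈ 1607.16. The difference π(x) − Li(x) ≈ -21.16 is typically negative for small/moderate x (Li(x) overestimates), though Littlewood's theorem shows this sign changes infinitely often.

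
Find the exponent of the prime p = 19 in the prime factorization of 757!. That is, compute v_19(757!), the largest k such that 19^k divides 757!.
v_19(757!) = 41

Legendre's formula: v_p(n!) = Σ_{k ≥ 1} ⌊n / p^k⌋. For p = 19, n = 757, the terms are:
  ⌊757/19^1⌋ = ⌊757/19⌋ = 39
  ⌊757/19^2⌋ = ⌊757/361⌋ = 2
(the next term ⌊757/19^3⌋ = 0, terminating the sum). Summing: v_19(757!) = 39 + 2 = 41.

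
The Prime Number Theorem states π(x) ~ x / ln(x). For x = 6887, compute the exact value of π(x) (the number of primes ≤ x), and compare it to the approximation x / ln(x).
π(6887) = 886;  x/ln(x) ≈ 779.30;  relative error ≈ 12.04%.

Directly count primes up to 6887: π(6887) = 886. The PNT approximation gives 6887/ln(6887) ≈ 6887/8.83739 ≈ 779.30. Relative error (π(x) − x/ln(x)) / π(x) ≈ 12.04%; the approximation is known to undercount slightly (Li(x) is a better estimate).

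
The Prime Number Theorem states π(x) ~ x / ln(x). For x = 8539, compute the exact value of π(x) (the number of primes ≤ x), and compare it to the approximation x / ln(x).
π(8539) = 1065;  x/ln(x) ≈ 943.29;  relative error ≈ 11.43%.

Directly count primes up to 8539: π(8539) = 1065. The PNT approximation gives 8539/ln(8539) ≈ 8539/9.05240 ≈ 943.29. Relative error (π(x) − x/ln(x)) / π(x) ≈ 11.43%; the approximation is known to undercount slightly (Li(x) is a better estimate).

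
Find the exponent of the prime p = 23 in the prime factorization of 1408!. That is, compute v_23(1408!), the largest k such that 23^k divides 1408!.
v_23(1408!) = 63

Legendre's formula: v_p(n!) = Σ_{k ≥ 1} ⌊n / p^k⌋. For p = 23, n = 1408, the terms are:
  ⌊1408/23^1⌋ = ⌊1408/23⌋ = 61
  ⌊1408/23^2⌋ = ⌊1408/529⌋ = 2
(the next term ⌊1408/23^3⌋ = 0, terminating the sum). Summing: v_23(1408!) = 61 + 2 = 63.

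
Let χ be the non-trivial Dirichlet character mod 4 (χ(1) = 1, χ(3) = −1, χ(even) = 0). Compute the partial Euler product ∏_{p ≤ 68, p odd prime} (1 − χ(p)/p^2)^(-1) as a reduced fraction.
∏ = 186965264422467473784849459249589/204088016612535111254016000000000

The odd primes p ≤ 68 are [3, 5, 7, 11, 13, 17, 19, 23, 29, 31, 37, 41, 43, 47, 53, 59, 61, 67]. For each, χ(p) = 1 if p ≡ 1 mod 4, χ(p) = −1 if p ≡ 3 mod 4. Taking (1 − χ(p)/p^2)^(-1) = p^2/(p^2 − χ(p)): (1 − (-1)/3^2)^(-1) · (1 − (1)/5^2)^(-1) · (1 − (-1)/7^2)^(-1) · (1 − (-1)/11^2)^(-1) · (1 − (1)/13^2)^(-1) · (1 − (1)/17^2)^(-1) · (1 − (-1)/19^2)^(-1) · (1 − (-1)/23^2)^(-1) · (1 − (1)/29^2)^(-1) · (1 − (-1)/31^2)^(-1) · (1 − (1)/37^2)^(-1) · (1 − (1)/41^2)^(-1) · (1 − (-1)/43^2)^(-1) · (1 − (-1)/47^2)^(-1) · (1 − (1)/53^2)^(-1) · (1 − (-1)/59^2)^(-1) · (1 − (1)/61^2)^(-1) · (1 − (-1)/67^2)^(-1) = 186965264422467473784849459249589/204088016612535111254016000000000.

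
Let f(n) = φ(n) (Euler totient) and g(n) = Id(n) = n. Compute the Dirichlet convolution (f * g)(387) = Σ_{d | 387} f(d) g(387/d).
(φ * Id)(387) = 1785

Divisors of 387: [1, 3, 9, 43, 129, 387]. For each d | 387:
  d = 1: φ(1) · Id(387/1) = 1 · 387 = 387
  d = 3: φ(3) · Id(387/3) = 2 · 129 = 258
  d = 9: φ(9) · Id(387/9) = 6 · 43 = 258
  d = 43: φ(43) · Id(387/43) = 42 · 9 = 378
  d = 129: φ(129) · Id(387/129) = 84 · 3 = 252
  d = 387: φ(387) · Id(387/387) = 252 · 1 = 252
Summing: (φ * Id)(387) = 387 + 258 + 258 + 378 + 252 + 252 = 1785.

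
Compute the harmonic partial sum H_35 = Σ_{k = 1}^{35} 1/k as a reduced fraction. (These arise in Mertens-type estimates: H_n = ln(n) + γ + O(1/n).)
H_35 = 54437269998109/13127595717600

Direct summation: H_35 = 1 + 1/2 + ... + 1/35. The least common denominator is lcm(1, ..., 35) = 144403552893600; over this denominator the numerator is 144403552893600 + 72201776446800 + 48134517631200 + 36100888223400 + 28880710578720 + 24067258815600 + 20629078984800 + 18050444111700 + 16044839210400 + 14440355289360 + 13127595717600 + 12033629407800 + 11107965607200 + 10314539492400 + 9626903526240 + 9025222055850 + 8494326640800 + 8022419605200 + 7600186994400 + 7220177644680 + 6876359661600 + 6563797858800 + 6278415343200 + 6016814703900 + 5776142115744 + 5553982803600 + 5348279736800 + 5157269746200 + 4979432858400 + 4813451763120 + 4658179125600 + 4512611027925 + 4375865239200 + 4247163320400 + 4125815796960 = 598809969979199, so H_35 = 598809969979199/144403552893600; reducing by gcd(598809969979199, 144403552893600) = 11 gives 54437269998109/13127595717600 ≈ 4.14678. (The PNT-adjacent estimate ln(35) + γ ≈ 4.13256 matches within O(1/n).)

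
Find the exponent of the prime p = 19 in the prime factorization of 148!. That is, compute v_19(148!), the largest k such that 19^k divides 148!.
v_19(148!) = 7

Legendre's formula: v_p(n!) = Σ_{k ≥ 1} ⌊n / p^k⌋. For p = 19, n = 148, the terms are:
  ⌊148/19^1⌋ = ⌊148/19⌋ = 7
(the next term ⌊148/19^2⌋ = 0, terminating the sum). Summing: v_19(148!) = 7 = 7.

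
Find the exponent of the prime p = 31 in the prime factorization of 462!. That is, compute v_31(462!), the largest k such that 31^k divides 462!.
v_31(462!) = 14

Legendre's formula: v_p(n!) = Σ_{k ≥ 1} ⌊n / p^k⌋. For p = 31, n = 462, the terms are:
  ⌊462/31^1⌋ = ⌊462/31⌋ = 14
(the next term ⌊462/31^2⌋ = 0, terminating the sum). Summing: v_31(462!) = 14 = 14.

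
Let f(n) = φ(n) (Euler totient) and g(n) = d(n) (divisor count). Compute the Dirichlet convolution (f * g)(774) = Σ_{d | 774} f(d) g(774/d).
(φ * d)(774) = 1716

Divisors of 774: [1, 2, 3, 6, 9, 18, 43, 86, 129, 258, 387, 774]. For each d | 774:
  d = 1: φ(1) · d(774/1) = 1 · 12 = 12
  d = 2: φ(2) · d(774/2) = 1 · 6 = 6
  d = 3: φ(3) · d(774/3) = 2 · 8 = 16
  d = 6: φ(6) · d(774/6) = 2 · 4 = 8
  d = 9: φ(9) · d(774/9) = 6 · 4 = 24
  d = 18: φ(18) · d(774/18) = 6 · 2 = 12
  d = 43: φ(43) · d(774/43) = 42 · 6 = 252
  d = 86: φ(86) · d(774/86) = 42 · 3 = 126
  d = 129: φ(129) · d(774/129) = 84 · 4 = 336
  d = 258: φ(258) · d(774/258) = 84 · 2 = 168
  d = 387: φ(387) · d(774/387) = 252 · 2 = 504
  d = 774: φ(774) · d(774/774) = 252 · 1 = 252
Summing: (φ * d)(774) = 12 + 6 + 16 + 8 + 24 + 12 + 252 + 126 + 336 + 168 + 504 + 252 = 1716.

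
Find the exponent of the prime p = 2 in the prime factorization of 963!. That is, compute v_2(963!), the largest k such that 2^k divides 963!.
v_2(963!) = 957

Legendre's formula: v_p(n!) = Σ_{k ≥ 1} ⌊n / p^k⌋. For p = 2, n = 963, the terms are:
  ⌊963/2^1⌋ = ⌊963/2⌋ = 481
  ⌊963/2^2⌋ = ⌊963/4⌋ = 240
  ⌊963/2^3⌋ = ⌊963/8⌋ = 120
  ⌊963/2^4⌋ = ⌊963/16⌋ = 60
  ⌊963/2^5⌋ = ⌊963/32⌋ = 30
  ⌊963/2^6⌋ = ⌊963/64⌋ = 15
  ⌊963/2^7⌋ = ⌊963/128⌋ = 7
  ⌊963/2^8⌋ = ⌊963/256⌋ = 3
  ⌊963/2^9⌋ = ⌊963/512⌋ = 1
(the next term ⌊963/2^10⌋ = 0, terminating the sum). Summing: v_2(963!) = 481 + 240 + 120 + 60 + 30 + 15 + 7 + 3 + 1 = 957.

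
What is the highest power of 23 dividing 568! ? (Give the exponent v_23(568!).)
v_23(568!) = 25

Legendre's formula: v_p(n!) = Σ_{k ≥ 1} ⌊n / p^k⌋. For p = 23, n = 568, the terms are:
  ⌊568/23^1⌋ = ⌊568/23⌋ = 24
  ⌊568/23^2⌋ = ⌊568/529⌋ = 1
(the next term ⌊568/23^3⌋ = 0, terminating the sum). Summing: v_23(568!) = 24 + 1 = 25.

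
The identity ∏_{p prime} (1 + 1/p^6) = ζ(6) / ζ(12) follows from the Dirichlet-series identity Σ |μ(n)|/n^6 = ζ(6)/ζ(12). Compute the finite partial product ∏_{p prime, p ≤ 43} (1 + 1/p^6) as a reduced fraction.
∏ = 1359712698137872510059489328104656331148295030771712937358491632747920000/1336862024495300077504819810119357413472366273194284637902602168232026717

The primes p ≤ 43 are [2, 3, 5, 7, 11, 13, 17, 19, 23, 29, 31, 37, 41, 43]. For each, (1 + 1/p^6) = (p^6 + 1)/p^6. Multiplying these fractions over p ∈ [2, 3, 5, 7, 11, 13, 17, 19, 23, 29, 31, 37, 41, 43] gives 1359712698137872510059489328104656331148295030771712937358491632747920000/1336862024495300077504819810119357413472366273194284637902602168232026717. (In the limit P → ∞ this tends to ζ(6)/ζ(12).)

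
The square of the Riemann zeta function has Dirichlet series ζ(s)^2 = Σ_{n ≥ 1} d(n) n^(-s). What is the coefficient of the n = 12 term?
d(12) = 6

ζ(s)^2 = (Σ 1/m^s)(Σ 1/k^s). The coefficient of 1/n^s in the product is the number of ordered pairs (m, k) with mk = n, which equals d(n). For n = 12, divisors are [1, 2, 3, 4, 6, 12], so d(12) = 6.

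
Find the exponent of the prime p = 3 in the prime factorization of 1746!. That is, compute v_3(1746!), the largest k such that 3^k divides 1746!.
v_3(1746!) = 870

Legendre's formula: v_p(n!) = Σ_{k ≥ 1} ⌊n / p^k⌋. For p = 3, n = 1746, the terms are:
  ⌊1746/3^1⌋ = ⌊1746/3⌋ = 582
  ⌊1746/3^2⌋ = ⌊1746/9⌋ = 194
  ⌊1746/3^3⌋ = ⌊1746/27⌋ = 64
  ⌊1746/3^4⌋ = ⌊1746/81⌋ = 21
  ⌊1746/3^5⌋ = ⌊1746/243⌋ = 7
  ⌊1746/3^6⌋ = ⌊1746/729⌋ = 2
(the next term ⌊1746/3^7⌋ = 0, terminating the sum). Summing: v_3(1746!) = 582 + 194 + 64 + 21 + 7 + 2 = 870.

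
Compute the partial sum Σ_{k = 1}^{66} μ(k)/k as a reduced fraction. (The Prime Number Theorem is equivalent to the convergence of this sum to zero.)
Σ μ(k)/k = 316998129951549613081/19548063559901161830545

Values of μ(k) for 1 ≤ k ≤ 66: μ(1) = 1, μ(2) = -1, μ(3) = -1, μ(5) = -1, μ(6) = 1, μ(7) = -1, μ(10) = 1, μ(11) = -1, μ(13) = -1, μ(14) = 1, μ(15) = 1, μ(17) = -1, μ(19) = -1, μ(21) = 1, μ(22) = 1, μ(23) = -1, μ(26) = 1, μ(29) = -1, μ(30) = -1, μ(31) = -1, μ(33) = 1, μ(34) = 1, μ(35) = 1, μ(37) = -1, μ(38) = 1, μ(39) = 1, μ(41) = -1, μ(42) = -1, μ(43) = -1, μ(46) = 1, μ(47) = -1, μ(51) = 1, μ(53) = -1, μ(55) = 1, μ(57) = 1, μ(58) = 1, μ(59) = -1, μ(61) = -1, μ(62) = 1, μ(65) = 1, μ(66) = -1, with μ = 0 on non-squarefree integers. Summing μ(k)/k for k where μ(k) ≠ 0 gives 316998129951549613081/19548063559901161830545 ≈ 0.0162. (PNT ⟺ this sum → 0 as n → ∞.)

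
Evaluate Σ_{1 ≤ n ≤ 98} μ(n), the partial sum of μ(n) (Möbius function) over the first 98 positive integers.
Σ_{n ≤ 98} μ(n) = 1

Compute μ(n) for each 1 ≤ n ≤ 98: μ(1) = 1, μ(2) = -1, μ(3) = -1, μ(4) = 0, μ(5) = -1, μ(6) = 1, μ(7) = -1, μ(8) = 0, μ(9) = 0, μ(10) = 1, μ(11) = -1, μ(12) = 0, μ(13) = -1, μ(14) = 1, μ(15) = 1, μ(16) = 0, μ(17) = -1, μ(18) = 0, μ(19) = -1, μ(20) = 0, μ(21) = 1, μ(22) = 1, μ(23) = -1, μ(24) = 0, μ(25) = 0, μ(26) = 1, μ(27) = 0, μ(28) = 0, μ(29) = -1, μ(30) = -1, μ(31) = -1, μ(32) = 0, μ(33) = 1, μ(34) = 1, μ(35) = 1, μ(36) = 0, μ(37) = -1, μ(38) = 1, μ(39) = 1, μ(40) = 0, μ(41) = -1, μ(42) = -1, μ(43) = -1, μ(44) = 0, μ(45) = 0, μ(46) = 1, μ(47) = -1, μ(48) = 0, μ(49) = 0, μ(50) = 0, μ(51) = 1, μ(52) = 0, μ(53) = -1, μ(54) = 0, μ(55) = 1, μ(56) = 0, μ(57) = 1, μ(58) = 1, μ(59) = -1, μ(60) = 0, μ(61) = -1, μ(62) = 1, μ(63) = 0, μ(64) = 0, μ(65) = 1, μ(66) = -1, μ(67) = -1, μ(68) = 0, μ(69) = 1, μ(70) = -1, μ(71) = -1, μ(72) = 0, μ(73) = -1, μ(74) = 1, μ(75) = 0, μ(76) = 0, μ(77) = 1, μ(78) = -1, μ(79) = -1, μ(80) = 0, μ(81) = 0, μ(82) = 1, μ(83) = -1, μ(84) = 0, μ(85) = 1, μ(86) = 1, μ(87) = 1, μ(88) = 0, μ(89) = -1, μ(90) = 0, μ(91) = 1, μ(92) = 0, μ(93) = 1, μ(94) = 1, μ(95) = 1, μ(96) = 0, μ(97) = -1, μ(98) = 0. Summing all 98 values: 1. (Mertens function M(x) = Σ_{n ≤ x} μ(n); on average M(x) should be small (PNT ⟺ M(x) = o(x)).)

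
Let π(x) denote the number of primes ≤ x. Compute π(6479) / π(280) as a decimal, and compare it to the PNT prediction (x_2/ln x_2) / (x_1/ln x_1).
π(6479)/π(280) = 840/59 ≈ 14.2373;  PNT prediction ≈ 14.8565.

π(280) = 59 and π(6479) = 840, so π(6479)/π(280) ≈ 14.2373. The PNT-predicted ratio is (6479/ln(6479)) / (280/ln(280)) ≈ 14.8565. The two agree to within a few percent, as expected.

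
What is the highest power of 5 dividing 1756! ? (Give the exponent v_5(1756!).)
v_5(1756!) = 437

Legendre's formula: v_p(n!) = Σ_{k ≥ 1} ⌊n / p^k⌋. For p = 5, n = 1756, the terms are:
  ⌊1756/5^1⌋ = ⌊1756/5⌋ = 351
  ⌊1756/5^2⌋ = ⌊1756/25⌋ = 70
  ⌊1756/5^3⌋ = ⌊1756/125⌋ = 14
  ⌊1756/5^4⌋ = ⌊1756/625⌋ = 2
(the next term ⌊1756/5^5⌋ = 0, terminating the sum). Summing: v_5(1756!) = 351 + 70 + 14 + 2 = 437.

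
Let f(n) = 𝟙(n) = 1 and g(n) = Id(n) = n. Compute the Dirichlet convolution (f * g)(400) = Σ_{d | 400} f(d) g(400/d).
(𝟙 * Id)(400) = 961

Divisors of 400: [1, 2, 4, 5, 8, 10, 16, 20, 25, 40, 50, 80, 100, 200, 400]. For each d | 400:
  d = 1: 𝟙(1) · Id(400/1) = 1 · 400 = 400
  d = 2: 𝟙(2) · Id(400/2) = 1 · 200 = 200
  d = 4: 𝟙(4) · Id(400/4) = 1 · 100 = 100
  d = 5: 𝟙(5) · Id(400/5) = 1 · 80 = 80
  d = 8: 𝟙(8) · Id(400/8) = 1 · 50 = 50
  d = 10: 𝟙(10) · Id(400/10) = 1 · 40 = 40
  d = 16: 𝟙(16) · Id(400/16) = 1 · 25 = 25
  d = 20: 𝟙(20) · Id(400/20) = 1 · 20 = 20
  d = 25: 𝟙(25) · Id(400/25) = 1 · 16 = 16
  d = 40: 𝟙(40) · Id(400/40) = 1 · 10 = 10
  d = 50: 𝟙(50) · Id(400/50) = 1 · 8 = 8
  d = 80: 𝟙(80) · Id(400/80) = 1 · 5 = 5
  d = 100: 𝟙(100) · Id(400/100) = 1 · 4 = 4
  d = 200: 𝟙(200) · Id(400/200) = 1 · 2 = 2
  d = 400: 𝟙(400) · Id(400/400) = 1 · 1 = 1
Summing: (𝟙 * Id)(400) = 400 + 200 + 100 + 80 + 50 + 40 + 25 + 20 + 16 + 10 + 8 + 5 + 4 + 2 + 1 = 961.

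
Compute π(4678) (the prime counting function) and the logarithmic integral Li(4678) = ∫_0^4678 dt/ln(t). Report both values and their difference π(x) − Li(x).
π(4678) = 632;  Li(4678) ≈ 646.33;  π(x) − Li(x) ≈ -14.33.

Direct count of primes ≤ 4678 gives π(4678) = 632. Numerical evaluation of the logarithmic integral gives Li(4678) ≈ 646.33. The difference π(x) − Li(x) ≈ -14.33 is typically negative for small/moderate x (Li(x) overestimates), though Littlewood's theorem shows this sign changes infinitely often.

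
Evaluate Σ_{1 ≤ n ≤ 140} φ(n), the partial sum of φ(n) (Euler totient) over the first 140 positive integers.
Σ_{n ≤ 140} φ(n) = 6000

Compute φ(n) for each 1 ≤ n ≤ 140: φ(1) = 1, φ(2) = 1, φ(3) = 2, φ(4) = 2, φ(5) = 4, φ(6) = 2, φ(7) = 6, φ(8) = 4, φ(9) = 6, φ(10) = 4, φ(11) = 10, φ(12) = 4, φ(13) = 12, φ(14) = 6, φ(15) = 8, φ(16) = 8, φ(17) = 16, φ(18) = 6, φ(19) = 18, φ(20) = 8, φ(21) = 12, φ(22) = 10, φ(23) = 22, φ(24) = 8, φ(25) = 20, φ(26) = 12, φ(27) = 18, φ(28) = 12, φ(29) = 28, φ(30) = 8, φ(31) = 30, φ(32) = 16, φ(33) = 20, φ(34) = 16, φ(35) = 24, φ(36) = 12, φ(37) = 36, φ(38) = 18, φ(39) = 24, φ(40) = 16, φ(41) = 40, φ(42) = 12, φ(43) = 42, φ(44) = 20, φ(45) = 24, φ(46) = 22, φ(47) = 46, φ(48) = 16, φ(49) = 42, φ(50) = 20, φ(51) = 32, φ(52) = 24, φ(53) = 52, φ(54) = 18, φ(55) = 40, φ(56) = 24, φ(57) = 36, φ(58) = 28, φ(59) = 58, φ(60) = 16, φ(61) = 60, φ(62) = 30, φ(63) = 36, φ(64) = 32, φ(65) = 48, φ(66) = 20, φ(67) = 66, φ(68) = 32, φ(69) = 44, φ(70) = 24, φ(71) = 70, φ(72) = 24, φ(73) = 72, φ(74) = 36, φ(75) = 40, φ(76) = 36, φ(77) = 60, φ(78) = 24, φ(79) = 78, φ(80) = 32, φ(81) = 54, φ(82) = 40, φ(83) = 82, φ(84) = 24, φ(85) = 64, φ(86) = 42, φ(87) = 56, φ(88) = 40, φ(89) = 88, φ(90) = 24, φ(91) = 72, φ(92) = 44, φ(93) = 60, φ(94) = 46, φ(95) = 72, φ(96) = 32, φ(97) = 96, φ(98) = 42, φ(99) = 60, φ(100) = 40, φ(101) = 100, φ(102) = 32, φ(103) = 102, φ(104) = 48, φ(105) = 48, φ(106) = 52, φ(107) = 106, φ(108) = 36, φ(109) = 108, φ(110) = 40, φ(111) = 72, φ(112) = 48, φ(113) = 112, φ(114) = 36, φ(115) = 88, φ(116) = 56, φ(117) = 72, φ(118) = 58, φ(119) = 96, φ(120) = 32, φ(121) = 110, φ(122) = 60, φ(123) = 80, φ(124) = 60, φ(125) = 100, φ(126) = 36, φ(127) = 126, φ(128) = 64, φ(129) = 84, φ(130) = 48, φ(131) = 130, φ(132) = 40, φ(133) = 108, φ(134) = 66, φ(135) = 72, φ(136) = 64, φ(137) = 136, φ(138) = 44, φ(139) = 138, φ(140) = 48. Summing all 140 values: 6000. (Average order: Σ_{n ≤ x} φ(n) ~ (3/π²) x². For x = 140, (3/π²)·140² ≈ 5957.69.)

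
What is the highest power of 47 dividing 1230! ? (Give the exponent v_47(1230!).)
v_47(1230!) = 26

Legendre's formula: v_p(n!) = Σ_{k ≥ 1} ⌊n / p^k⌋. For p = 47, n = 1230, the terms are:
  ⌊1230/47^1⌋ = ⌊1230/47⌋ = 26
(the next term ⌊1230/47^2⌋ = 0, terminating the sum). Summing: v_47(1230!) = 26 = 26.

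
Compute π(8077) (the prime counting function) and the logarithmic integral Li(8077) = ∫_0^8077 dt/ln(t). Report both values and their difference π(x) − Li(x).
π(8077) = 1014;  Li(8077) ≈ 1034.98;  π(x) − Li(x) ≈ -20.98.

Direct count of primes ≤ 8077 gives π(8077) = 1014. Numerical evaluation of the logarithmic integral gives Li(8077) ≈ 1034.98. The difference π(x) − Li(x) ≈ -20.98 is typically negative for small/moderate x (Li(x) overestimates), though Littlewood's theorem shows this sign changes infinitely often.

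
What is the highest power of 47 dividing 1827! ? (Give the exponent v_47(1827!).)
v_47(1827!) = 38

Legendre's formula: v_p(n!) = Σ_{k ≥ 1} ⌊n / p^k⌋. For p = 47, n = 1827, the terms are:
  ⌊1827/47^1⌋ = ⌊1827/47⌋ = 38
(the next term ⌊1827/47^2⌋ = 0, terminating the sum). Summing: v_47(1827!) = 38 = 38.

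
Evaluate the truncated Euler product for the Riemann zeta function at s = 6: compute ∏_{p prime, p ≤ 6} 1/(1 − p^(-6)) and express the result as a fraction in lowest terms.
∏ = 140625/138229

The primes p ≤ 6 are [2, 3, 5]. For each prime, (1 − 1/p^6)^(-1) = p^6 / (p^6 − 1). The product is (1 − 1/2^6)^(-1), (1 − 1/3^6)^(-1), (1 − 1/5^6)^(-1) = ∏ p^6 / (p^6 − 1) = 140625/138229.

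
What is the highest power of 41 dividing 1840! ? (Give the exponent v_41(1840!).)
v_41(1840!) = 45

Legendre's formula: v_p(n!) = Σ_{k ≥ 1} ⌊n / p^k⌋. For p = 41, n = 1840, the terms are:
  ⌊1840/41^1⌋ = ⌊1840/41⌋ = 44
  ⌊1840/41^2⌋ = ⌊1840/1681⌋ = 1
(the next term ⌊1840/41^3⌋ = 0, terminating the sum). Summing: v_41(1840!) = 44 + 1 = 45.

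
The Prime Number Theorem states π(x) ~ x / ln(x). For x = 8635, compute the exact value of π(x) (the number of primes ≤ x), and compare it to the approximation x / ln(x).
π(8635) = 1075;  x/ln(x) ≈ 952.71;  relative error ≈ 11.38%.

Directly count primes up to 8635: π(8635) = 1075. The PNT approximation gives 8635/ln(8635) ≈ 8635/9.06358 ≈ 952.71. Relative error (π(x) − x/ln(x)) / π(x) ≈ 11.38%; the approximation is known to undercount slightly (Li(x) is a better estimate).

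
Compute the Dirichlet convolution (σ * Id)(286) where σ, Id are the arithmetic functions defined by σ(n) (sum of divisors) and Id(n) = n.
(σ * Id)(286) = 3105

Divisors of 286: [1, 2, 11, 13, 22, 26, 143, 286]. For each d | 286:
  d = 1: σ(1) · Id(286/1) = 1 · 286 = 286
  d = 2: σ(2) · Id(286/2) = 3 · 143 = 429
  d = 11: σ(11) · Id(286/11) = 12 · 26 = 312
  d = 13: σ(13) · Id(286/13) = 14 · 22 = 308
  d = 22: σ(22) · Id(286/22) = 36 · 13 = 468
  d = 26: σ(26) · Id(286/26) = 42 · 11 = 462
  d = 143: σ(143) · Id(286/143) = 168 · 2 = 336
  d = 286: σ(286) · Id(286/286) = 504 · 1 = 504
Summing: (σ * Id)(286) = 286 + 429 + 312 + 308 + 468 + 462 + 336 + 504 = 3105.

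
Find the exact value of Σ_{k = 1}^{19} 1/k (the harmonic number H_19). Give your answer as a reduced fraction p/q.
H_19 = 275295799/77597520

Direct summation: H_19 = 1 + 1/2 + ... + 1/19. The least common denominator is lcm(1, ..., 19) = 232792560; over this denominator the numerator is 232792560 + 116396280 + 77597520 + 58198140 + 46558512 + 38798760 + 33256080 + 29099070 + 25865840 + 23279256 + 21162960 + 19399380 + 17907120 + 16628040 + 15519504 + 14549535 + 13693680 + 12932920 + 12252240 = 825887397, so H_19 = 825887397/232792560; reducing by gcd(825887397, 232792560) = 3 gives 275295799/77597520 ≈ 3.54774. (The PNT-adjacent estimate ln(19) + γ ≈ 3.52165 matches within O(1/n).)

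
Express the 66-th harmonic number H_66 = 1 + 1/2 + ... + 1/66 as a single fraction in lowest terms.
H_66 = 209060999005535159677640233/43787662374178602500420800

Direct summation: H_66 = 1 + 1/2 + ... + 1/66. The least common denominator is lcm(1, ..., 66) = 1182266884102822267511361600; over this denominator the numerator is 1182266884102822267511361600 + 591133442051411133755680800 + 394088961367607422503787200 + 295566721025705566877840400 + 236453376820564453502272320 + 197044480683803711251893600 + 168895269157546038215908800 + 147783360512852783438920200 + 131362987122535807501262400 + 118226688410282226751136160 + 107478807645711115228305600 + 98522240341901855625946800 + 90943606469447866731643200 + 84447634578773019107954400 + 78817792273521484500757440 + 73891680256426391719460100 + 69545110829577780441844800 + 65681493561267903750631200 + 62224572847516961447966400 + 59113344205141113375568080 + 56298423052515346071969600 + 53739403822855557614152800 + 51402908004470533370059200 + 49261120170950927812973400 + 47290675364112890700454464 + 45471803234723933365821600 + 43787662374178602500420800 + 42223817289386509553977200 + 40767823589752491983150400 + 39408896136760742250378720 + 38137641422671686048753600 + 36945840128213195859730050 + 35826269215237038409435200 + 34772555414788890220922400 + 33779053831509207643181760 + 32840746780633951875315600 + 31953159029806007230036800 + 31112286423758480723983200 + 30314535489815955577214400 + 29556672102570556687784040 + 28835777661044445549057600 + 28149211526257673035984800 + 27494578700065634128171200 + 26869701911427778807076400 + 26272597424507161500252480 + 25701454002235266685029600 + 25154614555379197181092800 + 24630560085475463906486700 + 24127895593935148316558400 + 23645337682056445350227232 + 23181703609859260147281600 + 22735901617361966682910800 + 22306922341562684292667200 + 21893831187089301250210400 + 21495761529142223045661120 + 21111908644693254776988600 + 20741524282505653815988800 + 20383911794876245991575200 + 20038421764454614703582400 + 19704448068380371125189360 + 19381424329554463401825600 + 19068820711335843024376800 + 18766141017505115357323200 + 18472920064106597929865025 + 18188721293889573346328640 + 17913134607618519204717600 = 5644646973149449311296286291, so H_66 = 5644646973149449311296286291/1182266884102822267511361600; reducing by gcd(5644646973149449311296286291, 1182266884102822267511361600) = 27 gives 209060999005535159677640233/43787662374178602500420800 ≈ 4.77443. (The PNT-adjacent estimate ln(66) + γ ≈ 4.76687 matches within O(1/n).)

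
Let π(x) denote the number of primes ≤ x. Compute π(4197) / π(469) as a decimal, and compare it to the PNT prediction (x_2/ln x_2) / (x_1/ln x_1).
π(4197)/π(469) = 574/91 ≈ 6.3077;  PNT prediction ≈ 6.5979.

π(469) = 91 and π(4197) = 574, so π(4197)/π(469) ≈ 6.3077. The PNT-predicted ratio is (4197/ln(4197)) / (469/ln(469)) ≈ 6.5979. The two agree to within a few percent, as expected.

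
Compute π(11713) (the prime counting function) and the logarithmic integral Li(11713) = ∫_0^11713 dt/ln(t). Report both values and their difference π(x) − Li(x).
π(11713) = 1405;  Li(11713) ≈ 1430.50;  π(x) − Li(x) ≈ -25.50.

Direct count of primes ≤ 11713 gives π(11713) = 1405. Numerical evaluation of the logarithmic integral gives Li(11713) ≈ 1430.50. The difference π(x) − Li(x) ≈ -25.50 is typically negative for small/moderate x (Li(x) overestimates), though Littlewood's theorem shows this sign changes infinitely often.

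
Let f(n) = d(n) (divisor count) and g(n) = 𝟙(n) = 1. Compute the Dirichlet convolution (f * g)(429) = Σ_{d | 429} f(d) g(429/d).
(d * 𝟙)(429) = 27

Divisors of 429: [1, 3, 11, 13, 33, 39, 143, 429]. For each d | 429:
  d = 1: d(1) · 𝟙(429/1) = 1 · 1 = 1
  d = 3: d(3) · 𝟙(429/3) = 2 · 1 = 2
  d = 11: d(11) · 𝟙(429/11) = 2 · 1 = 2
  d = 13: d(13) · 𝟙(429/13) = 2 · 1 = 2
  d = 33: d(33) · 𝟙(429/33) = 4 · 1 = 4
  d = 39: d(39) · 𝟙(429/39) = 4 · 1 = 4
  d = 143: d(143) · 𝟙(429/143) = 4 · 1 = 4
  d = 429: d(429) · 𝟙(429/429) = 8 · 1 = 8
Summing: (d * 𝟙)(429) = 1 + 2 + 2 + 2 + 4 + 4 + 4 + 8 = 27.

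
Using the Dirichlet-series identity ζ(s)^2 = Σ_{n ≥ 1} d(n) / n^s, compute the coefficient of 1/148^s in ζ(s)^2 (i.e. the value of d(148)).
d(148) = 6

ζ(s)^2 = (Σ 1/m^s)(Σ 1/k^s). The coefficient of 1/n^s in the product is the number of ordered pairs (m, k) with mk = n, which equals d(n). For n = 148, divisors are [1, 2, 4, 37, 74, 148], so d(148) = 6.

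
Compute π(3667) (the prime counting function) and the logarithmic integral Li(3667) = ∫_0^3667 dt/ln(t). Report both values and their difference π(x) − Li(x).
π(3667) = 511;  Li(3667) ≈ 525.01;  π(x) − Li(x) ≈ -14.01.

Direct count of primes ≤ 3667 gives π(3667) = 511. Numerical evaluation of the logarithmic integral gives Li(3667) ≈ 525.01. The difference π(x) − Li(x) ≈ -14.01 is typically negative for small/moderate x (Li(x) overestimates), though Littlewood's theorem shows this sign changes infinitely often.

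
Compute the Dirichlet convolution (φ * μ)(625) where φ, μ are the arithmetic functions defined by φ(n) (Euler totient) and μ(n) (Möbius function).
(φ * μ)(625) = 400

Divisors of 625: [1, 5, 25, 125, 625]. For each d | 625:
  d = 1: φ(1) · μ(625/1) = 1 · 0 = 0
  d = 5: φ(5) · μ(625/5) = 4 · 0 = 0
  d = 25: φ(25) · μ(625/25) = 20 · 0 = 0
  d = 125: φ(125) · μ(625/125) = 100 · -1 = -100
  d = 625: φ(625) · μ(625/625) = 500 · 1 = 500
Summing: (φ * μ)(625) = 0 + 0 + 0 + -100 + 500 = 400.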